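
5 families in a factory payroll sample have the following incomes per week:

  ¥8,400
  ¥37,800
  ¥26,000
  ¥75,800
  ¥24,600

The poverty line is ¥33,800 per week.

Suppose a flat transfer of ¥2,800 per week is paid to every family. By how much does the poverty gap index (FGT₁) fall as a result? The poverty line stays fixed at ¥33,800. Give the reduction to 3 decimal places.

Before: below the line — ¥8,400, ¥24,600, ¥26,000; poverty gap index (FGT₁) = 0.25089.
After the ¥2,800 transfer: below the line — ¥11,200, ¥27,400, ¥28,800; poverty gap index (FGT₁) = 0.20118.
Reduction = 0.25089 − 0.20118 = 0.050.

0.050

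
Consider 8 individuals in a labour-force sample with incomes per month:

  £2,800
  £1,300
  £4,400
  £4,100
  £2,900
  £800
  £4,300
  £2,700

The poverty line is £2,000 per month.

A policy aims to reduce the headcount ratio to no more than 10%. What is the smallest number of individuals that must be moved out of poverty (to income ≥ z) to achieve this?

2

Currently q = 2 of N = 8 are below the line (H = 0.250).
A headcount ratio of at most 10% allows at most ⌊0.10 × 8⌋ = 0 poor individuals.
So at least 2 − 0 = 2 must be lifted.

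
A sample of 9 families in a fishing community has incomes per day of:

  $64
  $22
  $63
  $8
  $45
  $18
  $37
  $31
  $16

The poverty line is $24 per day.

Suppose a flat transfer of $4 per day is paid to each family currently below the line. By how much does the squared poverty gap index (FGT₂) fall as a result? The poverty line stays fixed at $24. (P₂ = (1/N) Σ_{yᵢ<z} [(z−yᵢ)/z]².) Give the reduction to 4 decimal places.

Before: below the line — $8, $16, $18, $22; squared poverty gap index (FGT₂) = 0.069444.
After the $4 transfer: below the line — $12, $20, $22; squared poverty gap index (FGT₂) = 0.031636.
Reduction = 0.069444 − 0.031636 = 0.0378.

0.0378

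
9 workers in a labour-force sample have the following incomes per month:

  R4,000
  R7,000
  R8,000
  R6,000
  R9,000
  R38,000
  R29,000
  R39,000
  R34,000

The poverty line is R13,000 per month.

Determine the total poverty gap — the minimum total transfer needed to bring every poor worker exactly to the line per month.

R31,000

Below the line: R4,000, R6,000, R7,000, R8,000, R9,000 (q = 5 of N = 9).
Individual gaps: 13000−4000 = 9000; 13000−6000 = 7000; 13000−7000 = 6000; 13000−8000 = 5000; 13000−9000 = 4000.
Aggregate gap = R31,000.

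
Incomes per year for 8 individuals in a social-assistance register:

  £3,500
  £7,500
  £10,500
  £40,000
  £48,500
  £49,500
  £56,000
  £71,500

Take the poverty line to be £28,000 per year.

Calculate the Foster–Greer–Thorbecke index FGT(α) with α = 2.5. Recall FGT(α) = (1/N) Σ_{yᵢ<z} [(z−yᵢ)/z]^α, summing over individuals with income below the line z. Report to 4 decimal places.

0.1855

Incomes under z: £3,500, £7,500, £10,500 (q = 3 of N = 8).
Shortfall ratios: (28000−3500)/28000 = 0.8750; (28000−7500)/28000 = 0.7321; (28000−10500)/28000 = 0.6250.
Raised to α = 2.5: 0.71618; 0.45866; 0.30882.
Sum = 1.483651; FGT(2.5) = 1.483651 / 8 = 0.1855.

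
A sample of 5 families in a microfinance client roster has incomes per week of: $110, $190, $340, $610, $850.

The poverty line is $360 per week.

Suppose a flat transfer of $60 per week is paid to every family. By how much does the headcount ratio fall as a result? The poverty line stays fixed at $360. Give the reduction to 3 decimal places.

Before: below the line — $110, $190, $340; headcount ratio = 0.60000.
After the $60 transfer: below the line — $170, $250; headcount ratio = 0.40000.
Reduction = 0.60000 − 0.40000 = 0.200.

0.200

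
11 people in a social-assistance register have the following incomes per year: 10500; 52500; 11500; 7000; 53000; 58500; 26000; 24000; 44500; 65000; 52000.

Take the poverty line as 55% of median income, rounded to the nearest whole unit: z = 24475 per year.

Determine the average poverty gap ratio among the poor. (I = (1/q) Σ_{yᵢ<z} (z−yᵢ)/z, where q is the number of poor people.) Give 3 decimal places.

Poor units: 7000, 10500, 11500, 24000 (q = 4 of N = 11).
Shortfall ratios (z−y)/z: 0.7140, 0.5710, 0.5301, 0.0194; sum = 1.834525.
I averages over the q = 4 poor units only: 1.834525 / 4 = 0.459.

0.459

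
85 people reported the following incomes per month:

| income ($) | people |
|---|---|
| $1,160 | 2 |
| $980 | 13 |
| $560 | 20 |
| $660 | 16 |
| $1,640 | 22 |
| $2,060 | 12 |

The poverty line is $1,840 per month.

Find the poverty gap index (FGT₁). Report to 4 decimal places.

Incomes under z: 20×$560, 16×$660, 13×$980, 2×$1,160, 22×$1,640 (q = 73 of N = 85).
Gap ratios (z−y)/z: (1840−560)/1840 = 0.6957 (×20); (1840−660)/1840 = 0.6413 (×16); (1840−980)/1840 = 0.4674 (×13); (1840−1160)/1840 = 0.3696 (×2); (1840−1640)/1840 = 0.1087 (×22).
Σ = 33.380435. Dividing by the full population N = 85 gives P₁ = 0.3927.

0.3927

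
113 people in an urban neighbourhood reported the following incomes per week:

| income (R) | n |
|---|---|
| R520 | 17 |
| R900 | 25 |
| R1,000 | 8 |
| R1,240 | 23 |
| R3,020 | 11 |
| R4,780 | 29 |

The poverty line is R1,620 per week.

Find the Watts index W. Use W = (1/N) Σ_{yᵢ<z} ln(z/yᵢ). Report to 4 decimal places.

Incomes under z: 17×R520, 25×R900, 8×R1,000, 23×R1,240 (q = 73 of N = 113).
ln(z/y) terms: ln(1620/520) = 1.1364 (×17); ln(1620/900) = 0.5878 (×25); ln(1620/1000) = 0.4824 (×8); ln(1620/1240) = 0.2673 (×23).
W = 44.020310 / 113 = 0.3896.

0.3896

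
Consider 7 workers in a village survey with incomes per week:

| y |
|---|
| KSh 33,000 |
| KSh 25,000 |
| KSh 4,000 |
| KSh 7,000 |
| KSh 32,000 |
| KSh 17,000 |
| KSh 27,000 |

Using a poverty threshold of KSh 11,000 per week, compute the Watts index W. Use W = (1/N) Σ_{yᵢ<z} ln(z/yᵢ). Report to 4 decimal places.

0.2091

Below the line: KSh 4,000, KSh 7,000 (q = 2 of N = 7).
Log shortfalls: ln(11000/4000) = 1.0116; ln(11000/7000) = 0.4520.
W = 1.463586 / 7 = 0.2091.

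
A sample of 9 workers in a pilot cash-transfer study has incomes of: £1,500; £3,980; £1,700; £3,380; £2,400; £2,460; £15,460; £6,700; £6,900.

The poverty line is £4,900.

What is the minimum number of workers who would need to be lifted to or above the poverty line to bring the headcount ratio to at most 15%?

5

6 of the 9 workers are poor, so H = 6/9 = 0.667.
A headcount ratio of at most 15% allows at most ⌊0.15 × 9⌋ = 1 poor workers.
So at least 6 − 1 = 5 must be lifted.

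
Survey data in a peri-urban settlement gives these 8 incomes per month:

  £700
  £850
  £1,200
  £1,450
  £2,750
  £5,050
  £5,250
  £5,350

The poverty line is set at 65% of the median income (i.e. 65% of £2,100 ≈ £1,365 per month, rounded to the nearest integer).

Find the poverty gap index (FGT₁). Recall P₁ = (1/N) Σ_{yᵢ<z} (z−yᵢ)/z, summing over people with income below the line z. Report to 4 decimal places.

Below z: £700, £850, £1,200 (q = 3 of N = 8).
Normalized shortfalls: (1365−700)/1365 = 0.4872; (1365−850)/1365 = 0.3773; (1365−1200)/1365 = 0.1209.
Sum of shortfalls = 0.985348; P₁ averages over all N: 0.985348 / 8 = 0.1232.

0.1232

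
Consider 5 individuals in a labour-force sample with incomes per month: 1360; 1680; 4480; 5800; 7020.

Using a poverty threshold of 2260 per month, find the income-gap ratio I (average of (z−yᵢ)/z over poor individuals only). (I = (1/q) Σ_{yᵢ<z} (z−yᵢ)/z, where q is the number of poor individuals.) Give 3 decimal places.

Poor units: 1360, 1680 (q = 2 of N = 5).
Relative gaps: 0.3982, 0.2566; sum = 0.654867.
I averages over the q = 2 poor units only: 0.654867 / 2 = 0.327.

0.327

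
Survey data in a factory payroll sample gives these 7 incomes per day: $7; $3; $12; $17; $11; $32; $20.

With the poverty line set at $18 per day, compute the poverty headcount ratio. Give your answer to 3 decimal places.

0.714

5 of the 7 respondents have income below $18.
H = 5/7 = 0.714.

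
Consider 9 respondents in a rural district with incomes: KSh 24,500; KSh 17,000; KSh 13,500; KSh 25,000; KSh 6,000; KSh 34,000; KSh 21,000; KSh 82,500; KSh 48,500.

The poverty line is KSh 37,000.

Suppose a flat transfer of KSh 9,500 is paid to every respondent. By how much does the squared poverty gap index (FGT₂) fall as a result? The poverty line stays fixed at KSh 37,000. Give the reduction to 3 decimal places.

Before: below the line — KSh 6,000, KSh 13,500, KSh 17,000, KSh 21,000, KSh 24,500, KSh 25,000, KSh 34,000; squared poverty gap index (FGT₂) = 0.20116.
After the KSh 9,500 transfer: below the line — KSh 15,500, KSh 23,000, KSh 26,500, KSh 30,500, KSh 34,000, KSh 34,500; squared poverty gap index (FGT₂) = 0.06704.
Reduction = 0.20116 − 0.06704 = 0.134.

0.134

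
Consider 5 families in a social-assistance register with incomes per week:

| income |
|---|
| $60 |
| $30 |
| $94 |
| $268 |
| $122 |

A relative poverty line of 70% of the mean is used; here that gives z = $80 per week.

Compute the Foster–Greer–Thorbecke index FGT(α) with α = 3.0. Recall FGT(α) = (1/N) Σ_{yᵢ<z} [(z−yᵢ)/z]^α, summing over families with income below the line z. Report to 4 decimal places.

Below the line: $30, $60 (q = 2 of N = 5).
Gap ratios (z−y)/z: (80−30)/80 = 0.6250; (80−60)/80 = 0.2500.
Raised to α = 3.0: 0.24414; 0.01562.
Sum = 0.259766; FGT(3.0) = 0.259766 / 5 = 0.0520.

0.0520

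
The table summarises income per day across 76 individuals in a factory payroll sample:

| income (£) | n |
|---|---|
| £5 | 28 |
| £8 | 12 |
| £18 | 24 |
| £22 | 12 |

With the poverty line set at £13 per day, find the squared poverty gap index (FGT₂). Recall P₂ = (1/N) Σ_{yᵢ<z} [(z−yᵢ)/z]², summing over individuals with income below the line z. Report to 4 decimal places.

Incomes under z: 28×£5, 12×£8 (q = 40 of N = 76).
Gap ratios (z−y)/z: (13−5)/13 = 0.6154 (×28); (13−8)/13 = 0.3846 (×12).
Squared: 0.3787 (×28); 0.1479 (×12).
Sum = 12.378698; P₂ = 12.378698 / 76 = 0.1629.

0.1629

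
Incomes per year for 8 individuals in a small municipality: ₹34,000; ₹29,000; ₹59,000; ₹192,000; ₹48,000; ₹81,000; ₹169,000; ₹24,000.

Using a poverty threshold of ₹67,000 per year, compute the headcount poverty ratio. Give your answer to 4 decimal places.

0.6250

5 of the 8 individuals have income below ₹67,000.
H = 5/8 = 0.6250.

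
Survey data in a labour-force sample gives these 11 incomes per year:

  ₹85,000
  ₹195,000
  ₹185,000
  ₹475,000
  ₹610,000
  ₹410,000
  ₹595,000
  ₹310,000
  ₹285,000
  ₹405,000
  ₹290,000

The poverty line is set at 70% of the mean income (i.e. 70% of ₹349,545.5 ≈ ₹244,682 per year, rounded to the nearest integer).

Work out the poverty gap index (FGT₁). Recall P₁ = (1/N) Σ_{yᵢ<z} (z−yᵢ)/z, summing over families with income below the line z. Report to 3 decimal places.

0.100

Incomes under z: ₹85,000, ₹185,000, ₹195,000 (q = 3 of N = 11).
Shortfall ratios: (244682−85000)/244682 = 0.6526; (244682−185000)/244682 = 0.2439; (244682−195000)/244682 = 0.2030.
Σ = 1.099574. Dividing by the full population N = 11 gives P₁ = 0.100.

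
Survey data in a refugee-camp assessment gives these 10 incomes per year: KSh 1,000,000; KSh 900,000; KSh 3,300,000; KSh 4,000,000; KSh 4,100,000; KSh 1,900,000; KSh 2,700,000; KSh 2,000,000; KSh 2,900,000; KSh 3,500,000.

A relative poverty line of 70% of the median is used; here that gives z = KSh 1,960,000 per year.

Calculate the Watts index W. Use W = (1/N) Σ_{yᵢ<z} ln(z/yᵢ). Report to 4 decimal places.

Below the line: KSh 900,000, KSh 1,000,000, KSh 1,900,000 (q = 3 of N = 10).
ln(z/y) terms: ln(1960000/900000) = 0.7783; ln(1960000/1000000) = 0.6729; ln(1960000/1900000) = 0.0311.
W = 1.482340 / 10 = 0.1482.

0.1482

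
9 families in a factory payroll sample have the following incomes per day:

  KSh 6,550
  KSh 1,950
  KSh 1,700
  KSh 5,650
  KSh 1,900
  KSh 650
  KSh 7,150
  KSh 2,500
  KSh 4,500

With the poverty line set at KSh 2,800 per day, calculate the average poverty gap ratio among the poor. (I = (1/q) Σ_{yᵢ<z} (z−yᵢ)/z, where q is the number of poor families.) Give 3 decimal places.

0.379

Poor units: KSh 650, KSh 1,700, KSh 1,900, KSh 1,950, KSh 2,500 (q = 5 of N = 9).
Relative gaps: 0.7679, 0.3929, 0.3214, 0.3036, 0.1071; sum = 1.892857.
The income-gap ratio divides by q (the poor only): 1.892857 / 5 = 0.379.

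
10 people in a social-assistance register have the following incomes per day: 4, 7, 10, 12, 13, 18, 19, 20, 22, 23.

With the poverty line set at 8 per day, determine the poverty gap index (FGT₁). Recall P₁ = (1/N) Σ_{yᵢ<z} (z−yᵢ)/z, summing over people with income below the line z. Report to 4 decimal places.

0.0625

Below z: 4, 7 (q = 2 of N = 10).
Relative gaps: (8−4)/8 = 0.5000; (8−7)/8 = 0.1250.
Sum of shortfalls = 0.625000; P₁ averages over all N: 0.625000 / 10 = 0.0625.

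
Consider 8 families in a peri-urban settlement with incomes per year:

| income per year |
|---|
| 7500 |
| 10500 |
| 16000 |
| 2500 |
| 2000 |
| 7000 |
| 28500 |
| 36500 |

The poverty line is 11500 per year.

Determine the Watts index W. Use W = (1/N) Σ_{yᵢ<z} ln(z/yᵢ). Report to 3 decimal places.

0.536

Incomes under z: 2000, 2500, 7000, 7500, 10500 (q = 5 of N = 8).
ln(z/y) terms: ln(11500/2000) = 1.7492; ln(11500/2500) = 1.5261; ln(11500/7000) = 0.4964; ln(11500/7500) = 0.4274; ln(11500/10500) = 0.0910.
W = 4.290109 / 8 = 0.536.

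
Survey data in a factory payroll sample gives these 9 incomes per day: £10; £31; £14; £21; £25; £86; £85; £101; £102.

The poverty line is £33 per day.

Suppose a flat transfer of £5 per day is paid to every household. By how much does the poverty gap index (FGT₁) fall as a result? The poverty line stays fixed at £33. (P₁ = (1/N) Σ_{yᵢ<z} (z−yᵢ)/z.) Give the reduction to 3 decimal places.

Before: below the line — £10, £14, £21, £25, £31; poverty gap index (FGT₁) = 0.21549.
After the £5 transfer: below the line — £15, £19, £26, £30; poverty gap index (FGT₁) = 0.14141.
Reduction = 0.21549 − 0.14141 = 0.074.

0.074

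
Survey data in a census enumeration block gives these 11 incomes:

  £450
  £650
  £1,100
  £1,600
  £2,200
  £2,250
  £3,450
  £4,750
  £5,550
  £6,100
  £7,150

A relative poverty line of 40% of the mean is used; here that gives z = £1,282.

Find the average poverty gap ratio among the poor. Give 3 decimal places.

Incomes under z: £450, £650, £1,100 (q = 3 of N = 11).
Relative gaps: 0.6490, 0.4930, 0.1420; sum = 1.283931.
I averages over the q = 3 poor units only: 1.283931 / 3 = 0.428.

0.428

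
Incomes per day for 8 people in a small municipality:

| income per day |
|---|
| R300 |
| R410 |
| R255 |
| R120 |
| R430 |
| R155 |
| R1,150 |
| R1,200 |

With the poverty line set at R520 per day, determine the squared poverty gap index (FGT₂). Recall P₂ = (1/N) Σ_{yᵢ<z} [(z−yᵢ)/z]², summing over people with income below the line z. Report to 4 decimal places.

0.1997

Below z: R120, R155, R255, R300, R410, R430 (q = 6 of N = 8).
Gap ratios (z−y)/z: (520−120)/520 = 0.7692; (520−155)/520 = 0.7019; (520−255)/520 = 0.5096; (520−300)/520 = 0.4231; (520−410)/520 = 0.2115; (520−430)/520 = 0.1731.
Squared: 0.5917; 0.4927; 0.2597; 0.1790; 0.0447; 0.0300.
Sum = 1.597818; P₂ = 1.597818 / 8 = 0.1997.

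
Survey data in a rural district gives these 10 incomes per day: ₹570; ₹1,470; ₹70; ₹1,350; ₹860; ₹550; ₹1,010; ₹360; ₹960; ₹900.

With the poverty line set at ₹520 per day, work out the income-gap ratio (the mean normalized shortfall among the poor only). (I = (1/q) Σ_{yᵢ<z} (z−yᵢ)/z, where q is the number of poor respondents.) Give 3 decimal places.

0.587

Below z: ₹70, ₹360 (q = 2 of N = 10).
Relative gaps: 0.8654, 0.3077; sum = 1.173077.
The income-gap ratio divides by q (the poor only): 1.173077 / 2 = 0.587.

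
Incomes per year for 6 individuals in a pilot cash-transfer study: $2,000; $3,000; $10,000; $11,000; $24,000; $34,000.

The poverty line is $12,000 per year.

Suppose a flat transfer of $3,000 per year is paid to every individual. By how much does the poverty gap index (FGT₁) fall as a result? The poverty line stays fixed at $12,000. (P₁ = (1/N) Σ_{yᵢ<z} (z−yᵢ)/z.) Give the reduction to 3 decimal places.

0.125

Before: below the line — $2,000, $3,000, $10,000, $11,000; poverty gap index (FGT₁) = 0.30556.
After the $3,000 transfer: below the line — $5,000, $6,000; poverty gap index (FGT₁) = 0.18056.
Reduction = 0.30556 − 0.18056 = 0.125.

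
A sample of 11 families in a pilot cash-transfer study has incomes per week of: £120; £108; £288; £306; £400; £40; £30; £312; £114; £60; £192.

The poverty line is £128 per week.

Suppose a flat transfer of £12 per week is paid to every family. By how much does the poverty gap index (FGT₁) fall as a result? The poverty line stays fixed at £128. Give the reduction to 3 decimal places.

Before: below the line — £30, £40, £60, £108, £114, £120; poverty gap index (FGT₁) = 0.21023.
After the £12 transfer: below the line — £42, £52, £72, £120, £126; poverty gap index (FGT₁) = 0.16193.
Reduction = 0.21023 − 0.16193 = 0.048.

0.048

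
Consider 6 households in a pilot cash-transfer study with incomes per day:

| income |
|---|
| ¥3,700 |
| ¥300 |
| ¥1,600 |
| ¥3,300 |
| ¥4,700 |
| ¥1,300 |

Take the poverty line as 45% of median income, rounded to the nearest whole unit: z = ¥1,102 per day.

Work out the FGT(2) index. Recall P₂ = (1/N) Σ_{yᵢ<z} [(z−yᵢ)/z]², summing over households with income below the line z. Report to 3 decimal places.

Below the line: ¥300 (q = 1 of N = 6).
Gap ratios (z−y)/z: (1102−300)/1102 = 0.7278.
Squared: 0.5296.
Sum = 0.529646; P₂ = 0.529646 / 6 = 0.088.

0.088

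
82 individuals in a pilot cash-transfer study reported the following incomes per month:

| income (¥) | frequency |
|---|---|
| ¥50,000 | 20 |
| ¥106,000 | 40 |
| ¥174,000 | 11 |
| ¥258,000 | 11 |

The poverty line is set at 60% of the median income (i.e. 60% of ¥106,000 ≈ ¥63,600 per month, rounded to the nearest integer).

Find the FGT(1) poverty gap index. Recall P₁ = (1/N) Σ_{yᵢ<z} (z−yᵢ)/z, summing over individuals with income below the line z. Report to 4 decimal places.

Poor units: 20×¥50,000 (q = 20 of N = 82).
Normalized shortfalls: (63600−50000)/63600 = 0.2138 (×20).
Σ = 4.276730. Dividing by the full population N = 82 gives P₁ = 0.0522.

0.0522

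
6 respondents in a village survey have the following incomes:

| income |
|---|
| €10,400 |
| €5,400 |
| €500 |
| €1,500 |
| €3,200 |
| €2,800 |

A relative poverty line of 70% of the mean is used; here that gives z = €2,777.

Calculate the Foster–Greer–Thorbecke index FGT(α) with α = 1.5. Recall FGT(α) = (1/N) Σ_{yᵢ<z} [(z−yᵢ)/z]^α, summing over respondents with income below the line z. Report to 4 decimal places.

0.1757

Incomes under z: €500, €1,500 (q = 2 of N = 6).
Gap ratios (z−y)/z: (2777−500)/2777 = 0.8199; (2777−1500)/2777 = 0.4598.
Raised to α = 1.5: 0.74247; 0.31183.
Sum = 1.054306; FGT(1.5) = 1.054306 / 6 = 0.1757.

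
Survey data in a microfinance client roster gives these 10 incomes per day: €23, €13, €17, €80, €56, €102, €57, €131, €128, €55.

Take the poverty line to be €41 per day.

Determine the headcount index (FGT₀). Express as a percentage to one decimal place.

3 of the 10 families have income below €41.
H = 3/10 = 30.0%.

30.0%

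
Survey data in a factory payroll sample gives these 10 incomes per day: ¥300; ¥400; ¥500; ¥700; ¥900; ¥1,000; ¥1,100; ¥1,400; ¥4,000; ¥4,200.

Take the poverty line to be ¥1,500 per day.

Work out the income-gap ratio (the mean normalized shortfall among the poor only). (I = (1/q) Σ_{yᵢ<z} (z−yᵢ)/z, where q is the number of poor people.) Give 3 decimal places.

0.475

Poor units: ¥300, ¥400, ¥500, ¥700, ¥900, ¥1,000, ¥1,100, ¥1,400 (q = 8 of N = 10).
Shortfall ratios (z−y)/z: 0.8000, 0.7333, 0.6667, 0.5333, 0.4000, 0.3333, 0.2667, 0.0667; sum = 3.800000.
The income-gap ratio divides by q (the poor only): 3.800000 / 8 = 0.475.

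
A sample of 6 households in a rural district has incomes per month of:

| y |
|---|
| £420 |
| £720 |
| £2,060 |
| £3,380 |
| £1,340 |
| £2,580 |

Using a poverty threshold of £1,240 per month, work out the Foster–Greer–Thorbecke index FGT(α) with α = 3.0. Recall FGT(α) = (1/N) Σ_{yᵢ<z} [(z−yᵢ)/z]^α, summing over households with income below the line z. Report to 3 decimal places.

Incomes under z: £420, £720 (q = 2 of N = 6).
Normalized shortfalls: (1240−420)/1240 = 0.6613; (1240−720)/1240 = 0.4194.
Raised to α = 3.0: 0.28919; 0.07375.
Sum = 0.362933; FGT(3.0) = 0.362933 / 6 = 0.060.

0.060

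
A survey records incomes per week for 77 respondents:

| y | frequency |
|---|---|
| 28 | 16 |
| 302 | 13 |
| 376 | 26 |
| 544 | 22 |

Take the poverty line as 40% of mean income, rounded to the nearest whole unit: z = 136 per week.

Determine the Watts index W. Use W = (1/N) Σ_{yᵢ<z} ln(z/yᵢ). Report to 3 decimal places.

0.328

Below the line: 16×28 (q = 16 of N = 77).
Log gaps: ln(136/28) = 1.5805 (×16).
W = 25.287206 / 77 = 0.328.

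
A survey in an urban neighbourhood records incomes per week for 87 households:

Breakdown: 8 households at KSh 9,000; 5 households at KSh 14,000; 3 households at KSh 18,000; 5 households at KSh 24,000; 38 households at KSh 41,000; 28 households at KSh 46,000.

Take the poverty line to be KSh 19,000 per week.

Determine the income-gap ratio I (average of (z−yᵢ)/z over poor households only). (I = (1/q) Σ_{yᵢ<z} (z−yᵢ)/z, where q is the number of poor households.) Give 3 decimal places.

0.355

Incomes under z: 8×KSh 9,000, 5×KSh 14,000, 3×KSh 18,000 (q = 16 of N = 87).
Relative gaps: 0.5263 (×8), 0.2632 (×5), 0.0526 (×3); sum = 5.684211.
I averages over the q = 16 poor units only: 5.684211 / 16 = 0.355.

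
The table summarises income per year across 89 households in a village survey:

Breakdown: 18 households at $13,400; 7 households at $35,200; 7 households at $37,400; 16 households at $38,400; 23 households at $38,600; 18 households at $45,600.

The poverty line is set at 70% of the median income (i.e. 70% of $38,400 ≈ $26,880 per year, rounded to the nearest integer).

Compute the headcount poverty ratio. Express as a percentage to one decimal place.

18 of the 89 households have income below $26,880.
H = 18/89 = 20.2%.

20.2%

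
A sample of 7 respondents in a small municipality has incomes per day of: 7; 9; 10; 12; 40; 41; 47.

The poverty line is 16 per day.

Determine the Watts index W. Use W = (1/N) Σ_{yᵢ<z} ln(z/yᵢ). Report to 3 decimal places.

Below z: 7, 9, 10, 12 (q = 4 of N = 7).
Log gaps: ln(16/7) = 0.8267; ln(16/9) = 0.5754; ln(16/10) = 0.4700; ln(16/12) = 0.2877.
W = 2.159728 / 7 = 0.309.

0.309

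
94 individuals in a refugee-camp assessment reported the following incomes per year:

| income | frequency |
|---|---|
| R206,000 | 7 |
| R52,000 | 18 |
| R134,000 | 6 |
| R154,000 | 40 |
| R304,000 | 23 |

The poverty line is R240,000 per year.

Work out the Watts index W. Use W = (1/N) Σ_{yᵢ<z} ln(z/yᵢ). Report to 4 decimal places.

Below the line: 18×R52,000, 6×R134,000, 40×R154,000, 7×R206,000 (q = 71 of N = 94).
Log shortfalls: ln(240000/52000) = 1.5294 (×18); ln(240000/134000) = 0.5828 (×6); ln(240000/154000) = 0.4437 (×40); ln(240000/206000) = 0.1528 (×7).
W = 49.842701 / 94 = 0.5302.

0.5302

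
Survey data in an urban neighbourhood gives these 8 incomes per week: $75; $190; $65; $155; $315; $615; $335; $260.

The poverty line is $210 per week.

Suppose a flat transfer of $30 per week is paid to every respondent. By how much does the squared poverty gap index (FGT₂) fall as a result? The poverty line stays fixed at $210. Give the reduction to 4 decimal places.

Before: below the line — $65, $75, $155, $190; squared poverty gap index (FGT₂) = 0.120961.
After the $30 transfer: below the line — $95, $105, $185; squared poverty gap index (FGT₂) = 0.070507.
Reduction = 0.120961 − 0.070507 = 0.0505.

0.0505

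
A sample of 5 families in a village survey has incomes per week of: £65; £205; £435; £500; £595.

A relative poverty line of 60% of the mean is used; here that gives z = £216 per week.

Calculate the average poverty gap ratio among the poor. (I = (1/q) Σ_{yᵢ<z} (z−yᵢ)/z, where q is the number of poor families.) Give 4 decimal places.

0.3750

Below z: £65, £205 (q = 2 of N = 5).
Shortfall ratios (z−y)/z: 0.6991, 0.0509; sum = 0.750000.
I averages over the q = 2 poor units only: 0.750000 / 2 = 0.3750.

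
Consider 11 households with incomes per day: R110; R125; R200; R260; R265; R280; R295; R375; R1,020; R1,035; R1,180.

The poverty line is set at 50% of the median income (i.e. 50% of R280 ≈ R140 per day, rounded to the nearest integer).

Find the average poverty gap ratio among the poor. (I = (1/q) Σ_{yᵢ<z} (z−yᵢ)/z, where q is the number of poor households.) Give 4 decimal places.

Below the line: R110, R125 (q = 2 of N = 11).
Shortfall ratios (z−y)/z: 0.2143, 0.1071; sum = 0.321429.
I averages over the q = 2 poor units only: 0.321429 / 2 = 0.1607.

0.1607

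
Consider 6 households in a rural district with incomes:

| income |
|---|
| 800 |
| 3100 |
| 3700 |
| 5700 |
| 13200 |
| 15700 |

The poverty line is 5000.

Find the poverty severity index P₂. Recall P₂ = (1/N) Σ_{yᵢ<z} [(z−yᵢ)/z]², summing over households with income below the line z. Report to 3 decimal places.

0.153

Below z: 800, 3100, 3700 (q = 3 of N = 6).
Shortfall ratios: (5000−800)/5000 = 0.8400; (5000−3100)/5000 = 0.3800; (5000−3700)/5000 = 0.2600.
Squared: 0.7056; 0.1444; 0.0676.
Sum = 0.917600; P₂ = 0.917600 / 6 = 0.153.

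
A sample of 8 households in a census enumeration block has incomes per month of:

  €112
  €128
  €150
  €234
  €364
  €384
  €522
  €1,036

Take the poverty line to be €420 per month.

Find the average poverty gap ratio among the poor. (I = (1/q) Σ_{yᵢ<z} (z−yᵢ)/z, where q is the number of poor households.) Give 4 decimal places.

Incomes under z: €112, €128, €150, €234, €364, €384 (q = 6 of N = 8).
Relative gaps: 0.7333, 0.6952, 0.6429, 0.4429, 0.1333, 0.0857; sum = 2.733333.
The income-gap ratio divides by q (the poor only): 2.733333 / 6 = 0.4556.

0.4556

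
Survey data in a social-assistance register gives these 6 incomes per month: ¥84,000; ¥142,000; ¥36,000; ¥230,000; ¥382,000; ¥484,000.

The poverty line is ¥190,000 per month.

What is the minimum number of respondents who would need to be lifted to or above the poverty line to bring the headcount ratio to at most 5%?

Currently q = 3 of N = 6 are below the line (H = 0.500).
A headcount ratio of at most 5% allows at most ⌊0.05 × 6⌋ = 0 poor respondents.
So at least 3 − 0 = 3 must be lifted.

3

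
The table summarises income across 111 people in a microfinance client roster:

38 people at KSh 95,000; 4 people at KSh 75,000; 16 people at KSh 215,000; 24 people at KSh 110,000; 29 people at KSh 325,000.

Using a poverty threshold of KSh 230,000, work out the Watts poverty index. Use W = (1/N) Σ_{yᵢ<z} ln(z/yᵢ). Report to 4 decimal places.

0.5123

Poor units: 4×KSh 75,000, 38×KSh 95,000, 24×KSh 110,000, 16×KSh 215,000 (q = 82 of N = 111).
Log shortfalls: ln(230000/75000) = 1.1206 (×4); ln(230000/95000) = 0.8842 (×38); ln(230000/110000) = 0.7376 (×24); ln(230000/215000) = 0.0674 (×16).
W = 56.863492 / 111 = 0.5123.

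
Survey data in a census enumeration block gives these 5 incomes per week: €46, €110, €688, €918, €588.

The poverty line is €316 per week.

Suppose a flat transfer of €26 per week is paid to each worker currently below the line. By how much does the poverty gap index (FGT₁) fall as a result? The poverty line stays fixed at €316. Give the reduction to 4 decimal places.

Before: below the line — €46, €110; poverty gap index (FGT₁) = 0.301266.
After the €26 transfer: below the line — €72, €136; poverty gap index (FGT₁) = 0.268354.
Reduction = 0.301266 − 0.268354 = 0.0329.

0.0329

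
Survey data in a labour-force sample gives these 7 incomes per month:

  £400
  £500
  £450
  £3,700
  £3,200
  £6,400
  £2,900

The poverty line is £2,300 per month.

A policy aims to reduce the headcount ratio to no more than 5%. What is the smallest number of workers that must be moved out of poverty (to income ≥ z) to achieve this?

3 of the 7 workers are poor, so H = 3/7 = 0.429.
A headcount ratio of at most 5% allows at most ⌊0.05 × 7⌋ = 0 poor workers.
So at least 3 − 0 = 3 must be lifted.

3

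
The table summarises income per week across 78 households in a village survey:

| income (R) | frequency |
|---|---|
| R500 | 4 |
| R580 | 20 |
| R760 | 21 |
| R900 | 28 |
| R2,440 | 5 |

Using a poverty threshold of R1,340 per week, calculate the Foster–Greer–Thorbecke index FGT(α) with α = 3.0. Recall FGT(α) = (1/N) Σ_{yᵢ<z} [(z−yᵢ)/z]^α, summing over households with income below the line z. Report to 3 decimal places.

0.094

Incomes under z: 4×R500, 20×R580, 21×R760, 28×R900 (q = 73 of N = 78).
Shortfall ratios: (1340−500)/1340 = 0.6269 (×4); (1340−580)/1340 = 0.5672 (×20); (1340−760)/1340 = 0.4328 (×21); (1340−900)/1340 = 0.3284 (×28).
Raised to α = 3.0: 0.24633 (×4); 0.18244 (×20); 0.08109 (×21); 0.03540 (×28).
Sum = 7.328378; FGT(3.0) = 7.328378 / 78 = 0.094.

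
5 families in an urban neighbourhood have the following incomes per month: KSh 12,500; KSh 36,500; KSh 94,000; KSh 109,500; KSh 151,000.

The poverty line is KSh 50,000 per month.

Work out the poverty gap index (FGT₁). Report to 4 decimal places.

0.2040

Below z: KSh 12,500, KSh 36,500 (q = 2 of N = 5).
Relative gaps: (50000−12500)/50000 = 0.7500; (50000−36500)/50000 = 0.2700.
Sum of shortfalls = 1.020000; P₁ averages over all N: 1.020000 / 5 = 0.2040.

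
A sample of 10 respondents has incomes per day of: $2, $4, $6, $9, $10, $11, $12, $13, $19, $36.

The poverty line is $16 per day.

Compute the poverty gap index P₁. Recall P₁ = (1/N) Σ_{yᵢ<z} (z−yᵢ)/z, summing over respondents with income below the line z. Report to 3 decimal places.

0.381

Incomes under z: $2, $4, $6, $9, $10, $11, $12, $13 (q = 8 of N = 10).
Gap ratios (z−y)/z: (16−2)/16 = 0.8750; (16−4)/16 = 0.7500; (16−6)/16 = 0.6250; (16−9)/16 = 0.4375; (16−10)/16 = 0.3750; (16−11)/16 = 0.3125; (16−12)/16 = 0.2500; (16−13)/16 = 0.1875.
Sum of shortfalls = 3.812500; P₁ averages over all N: 3.812500 / 10 = 0.381.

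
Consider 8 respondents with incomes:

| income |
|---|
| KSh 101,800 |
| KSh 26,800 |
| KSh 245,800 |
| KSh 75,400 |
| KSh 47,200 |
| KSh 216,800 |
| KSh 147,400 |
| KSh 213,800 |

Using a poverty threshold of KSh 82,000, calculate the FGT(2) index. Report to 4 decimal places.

Poor units: KSh 26,800, KSh 47,200, KSh 75,400 (q = 3 of N = 8).
Normalized shortfalls: (82000−26800)/82000 = 0.6732; (82000−47200)/82000 = 0.4244; (82000−75400)/82000 = 0.0805.
Squared: 0.4532; 0.1801; 0.0065.
Sum = 0.639744; P₂ = 0.639744 / 8 = 0.0800.

0.0800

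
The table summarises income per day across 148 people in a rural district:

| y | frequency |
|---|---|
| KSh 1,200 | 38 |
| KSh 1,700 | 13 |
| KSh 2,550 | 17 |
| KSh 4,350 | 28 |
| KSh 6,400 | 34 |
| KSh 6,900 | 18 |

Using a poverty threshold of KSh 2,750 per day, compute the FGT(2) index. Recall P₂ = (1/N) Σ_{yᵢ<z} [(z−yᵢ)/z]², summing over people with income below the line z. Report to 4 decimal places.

Poor units: 38×KSh 1,200, 13×KSh 1,700, 17×KSh 2,550 (q = 68 of N = 148).
Shortfall ratios: (2750−1200)/2750 = 0.5636 (×38); (2750−1700)/2750 = 0.3818 (×13); (2750−2550)/2750 = 0.0727 (×17).
Squared: 0.3177 (×38); 0.1458 (×13); 0.0053 (×17).
Sum = 14.057190; P₂ = 14.057190 / 148 = 0.0950.

0.0950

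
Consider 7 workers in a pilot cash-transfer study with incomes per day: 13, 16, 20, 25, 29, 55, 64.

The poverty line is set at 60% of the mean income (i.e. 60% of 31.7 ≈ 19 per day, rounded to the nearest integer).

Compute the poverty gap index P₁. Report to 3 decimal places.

Poor units: 13, 16 (q = 2 of N = 7).
Gap ratios (z−y)/z: (19−13)/19 = 0.3158; (19−16)/19 = 0.1579.
Σ = 0.473684. Dividing by the full population N = 7 gives P₁ = 0.068.

0.068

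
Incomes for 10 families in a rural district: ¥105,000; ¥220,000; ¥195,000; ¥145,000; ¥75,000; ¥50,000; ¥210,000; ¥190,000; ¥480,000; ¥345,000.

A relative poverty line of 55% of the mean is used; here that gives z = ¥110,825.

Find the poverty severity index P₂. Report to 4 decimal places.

0.0408

Below the line: ¥50,000, ¥75,000, ¥105,000 (q = 3 of N = 10).
Shortfall ratios: (110825−50000)/110825 = 0.5488; (110825−75000)/110825 = 0.3233; (110825−105000)/110825 = 0.0526.
Squared: 0.3012; 0.1045; 0.0028.
Sum = 0.408481; P₂ = 0.408481 / 10 = 0.0408.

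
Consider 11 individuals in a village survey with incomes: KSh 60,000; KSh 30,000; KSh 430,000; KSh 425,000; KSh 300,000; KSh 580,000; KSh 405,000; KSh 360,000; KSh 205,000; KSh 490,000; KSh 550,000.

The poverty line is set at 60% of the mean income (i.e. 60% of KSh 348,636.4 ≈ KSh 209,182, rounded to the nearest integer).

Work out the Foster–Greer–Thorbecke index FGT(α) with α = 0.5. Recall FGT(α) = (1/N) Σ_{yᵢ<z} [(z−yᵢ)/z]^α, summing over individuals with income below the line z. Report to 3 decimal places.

Poor units: KSh 30,000, KSh 60,000, KSh 205,000 (q = 3 of N = 11).
Shortfall ratios: (209182−30000)/209182 = 0.8566; (209182−60000)/209182 = 0.7132; (209182−205000)/209182 = 0.0200.
Raised to α = 0.5: 0.92552; 0.84449; 0.14139.
Sum = 1.911405; FGT(0.5) = 1.911405 / 11 = 0.174.

0.174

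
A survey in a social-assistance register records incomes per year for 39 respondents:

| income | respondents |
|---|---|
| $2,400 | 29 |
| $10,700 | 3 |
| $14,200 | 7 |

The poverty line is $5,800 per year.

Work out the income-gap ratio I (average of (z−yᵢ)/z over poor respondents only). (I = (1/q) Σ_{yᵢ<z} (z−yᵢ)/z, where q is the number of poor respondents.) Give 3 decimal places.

Below the line: 29×$2,400 (q = 29 of N = 39).
Relative gaps: 0.5862 (×29); sum = 17.000000.
I averages over the q = 29 poor units only: 17.000000 / 29 = 0.586.

0.586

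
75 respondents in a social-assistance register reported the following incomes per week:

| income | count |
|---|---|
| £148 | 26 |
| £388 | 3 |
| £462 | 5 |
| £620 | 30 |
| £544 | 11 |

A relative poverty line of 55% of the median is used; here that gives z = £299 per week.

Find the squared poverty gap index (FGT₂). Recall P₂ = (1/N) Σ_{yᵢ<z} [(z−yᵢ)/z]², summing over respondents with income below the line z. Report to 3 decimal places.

Incomes under z: 26×£148 (q = 26 of N = 75).
Normalized shortfalls: (299−148)/299 = 0.5050 (×26).
Squared: 0.2550 (×26).
Sum = 6.631089; P₂ = 6.631089 / 75 = 0.088.

0.088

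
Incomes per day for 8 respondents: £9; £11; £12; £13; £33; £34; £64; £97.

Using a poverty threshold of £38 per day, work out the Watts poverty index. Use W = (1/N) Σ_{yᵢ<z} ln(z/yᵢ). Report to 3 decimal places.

0.645

Below z: £9, £11, £12, £13, £33, £34 (q = 6 of N = 8).
Log shortfalls: ln(38/9) = 1.4404; ln(38/11) = 1.2397; ln(38/12) = 1.1527; ln(38/13) = 1.0726; ln(38/33) = 0.1411; ln(38/34) = 0.1112.
W = 5.157673 / 8 = 0.645.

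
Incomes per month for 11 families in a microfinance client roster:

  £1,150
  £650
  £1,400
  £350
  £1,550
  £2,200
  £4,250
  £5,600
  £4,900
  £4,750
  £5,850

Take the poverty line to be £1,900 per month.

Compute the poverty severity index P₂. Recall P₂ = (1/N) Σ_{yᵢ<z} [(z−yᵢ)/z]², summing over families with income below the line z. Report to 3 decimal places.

0.123

Poor units: £350, £650, £1,150, £1,400, £1,550 (q = 5 of N = 11).
Shortfall ratios: (1900−350)/1900 = 0.8158; (1900−650)/1900 = 0.6579; (1900−1150)/1900 = 0.3947; (1900−1400)/1900 = 0.2632; (1900−1550)/1900 = 0.1842.
Squared: 0.6655; 0.4328; 0.1558; 0.0693; 0.0339.
Sum = 1.357341; P₂ = 1.357341 / 11 = 0.123.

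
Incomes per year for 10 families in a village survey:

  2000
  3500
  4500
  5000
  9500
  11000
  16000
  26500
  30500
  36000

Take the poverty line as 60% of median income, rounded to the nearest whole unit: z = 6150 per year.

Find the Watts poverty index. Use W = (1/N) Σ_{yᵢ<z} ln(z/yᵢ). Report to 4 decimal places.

Below z: 2000, 3500, 4500, 5000 (q = 4 of N = 10).
ln(z/y) terms: ln(6150/2000) = 1.1233; ln(6150/3500) = 0.5637; ln(6150/4500) = 0.3124; ln(6150/5000) = 0.2070.
W = 2.206383 / 10 = 0.2206.

0.2206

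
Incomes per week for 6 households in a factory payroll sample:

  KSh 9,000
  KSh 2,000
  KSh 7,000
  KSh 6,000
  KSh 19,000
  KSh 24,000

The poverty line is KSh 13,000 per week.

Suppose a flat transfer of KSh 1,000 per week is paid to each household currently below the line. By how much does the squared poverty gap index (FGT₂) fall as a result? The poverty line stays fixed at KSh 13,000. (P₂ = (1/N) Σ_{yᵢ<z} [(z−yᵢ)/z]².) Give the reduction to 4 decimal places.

Before: below the line — KSh 2,000, KSh 6,000, KSh 7,000, KSh 9,000; squared poverty gap index (FGT₂) = 0.218935.
After the KSh 1,000 transfer: below the line — KSh 3,000, KSh 7,000, KSh 8,000, KSh 10,000; squared poverty gap index (FGT₂) = 0.167653.
Reduction = 0.218935 − 0.167653 = 0.0513.

0.0513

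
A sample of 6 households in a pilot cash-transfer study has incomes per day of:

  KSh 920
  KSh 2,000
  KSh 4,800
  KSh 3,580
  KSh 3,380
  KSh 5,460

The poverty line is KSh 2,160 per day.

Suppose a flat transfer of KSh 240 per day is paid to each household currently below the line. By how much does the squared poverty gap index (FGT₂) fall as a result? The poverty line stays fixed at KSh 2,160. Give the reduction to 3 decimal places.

Before: below the line — KSh 920, KSh 2,000; squared poverty gap index (FGT₂) = 0.05584.
After the KSh 240 transfer: below the line — KSh 1,160; squared poverty gap index (FGT₂) = 0.03572.
Reduction = 0.05584 − 0.03572 = 0.020.

0.020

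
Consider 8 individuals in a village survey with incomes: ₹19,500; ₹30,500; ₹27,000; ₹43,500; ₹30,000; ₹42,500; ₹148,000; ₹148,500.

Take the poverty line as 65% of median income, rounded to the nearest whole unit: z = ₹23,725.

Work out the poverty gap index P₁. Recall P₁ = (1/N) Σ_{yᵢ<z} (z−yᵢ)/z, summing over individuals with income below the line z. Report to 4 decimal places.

Below z: ₹19,500 (q = 1 of N = 8).
Relative gaps: (23725−19500)/23725 = 0.1781.
Σ = 0.178082. Dividing by the full population N = 8 gives P₁ = 0.0223.

0.0223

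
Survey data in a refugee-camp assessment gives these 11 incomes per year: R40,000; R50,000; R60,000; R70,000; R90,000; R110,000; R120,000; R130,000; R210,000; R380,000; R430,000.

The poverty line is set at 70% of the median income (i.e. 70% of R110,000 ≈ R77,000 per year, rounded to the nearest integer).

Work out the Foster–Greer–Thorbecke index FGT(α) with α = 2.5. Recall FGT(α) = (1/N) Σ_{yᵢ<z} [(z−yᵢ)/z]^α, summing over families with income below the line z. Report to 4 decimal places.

0.0235

Below z: R40,000, R50,000, R60,000, R70,000 (q = 4 of N = 11).
Gap ratios (z−y)/z: (77000−40000)/77000 = 0.4805; (77000−50000)/77000 = 0.3506; (77000−60000)/77000 = 0.2208; (77000−70000)/77000 = 0.0909.
Raised to α = 2.5: 0.16006; 0.07281; 0.02290; 0.00249.
Sum = 0.258262; FGT(2.5) = 0.258262 / 11 = 0.0235.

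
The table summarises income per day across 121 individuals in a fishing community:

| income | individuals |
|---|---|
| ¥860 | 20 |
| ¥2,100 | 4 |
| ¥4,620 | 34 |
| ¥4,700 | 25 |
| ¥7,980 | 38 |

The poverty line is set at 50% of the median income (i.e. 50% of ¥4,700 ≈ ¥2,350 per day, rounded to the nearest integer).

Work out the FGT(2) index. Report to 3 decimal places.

Incomes under z: 20×¥860, 4×¥2,100 (q = 24 of N = 121).
Gap ratios (z−y)/z: (2350−860)/2350 = 0.6340 (×20); (2350−2100)/2350 = 0.1064 (×4).
Squared: 0.4020 (×20); 0.0113 (×4).
Sum = 8.085469; P₂ = 8.085469 / 121 = 0.067.

0.067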